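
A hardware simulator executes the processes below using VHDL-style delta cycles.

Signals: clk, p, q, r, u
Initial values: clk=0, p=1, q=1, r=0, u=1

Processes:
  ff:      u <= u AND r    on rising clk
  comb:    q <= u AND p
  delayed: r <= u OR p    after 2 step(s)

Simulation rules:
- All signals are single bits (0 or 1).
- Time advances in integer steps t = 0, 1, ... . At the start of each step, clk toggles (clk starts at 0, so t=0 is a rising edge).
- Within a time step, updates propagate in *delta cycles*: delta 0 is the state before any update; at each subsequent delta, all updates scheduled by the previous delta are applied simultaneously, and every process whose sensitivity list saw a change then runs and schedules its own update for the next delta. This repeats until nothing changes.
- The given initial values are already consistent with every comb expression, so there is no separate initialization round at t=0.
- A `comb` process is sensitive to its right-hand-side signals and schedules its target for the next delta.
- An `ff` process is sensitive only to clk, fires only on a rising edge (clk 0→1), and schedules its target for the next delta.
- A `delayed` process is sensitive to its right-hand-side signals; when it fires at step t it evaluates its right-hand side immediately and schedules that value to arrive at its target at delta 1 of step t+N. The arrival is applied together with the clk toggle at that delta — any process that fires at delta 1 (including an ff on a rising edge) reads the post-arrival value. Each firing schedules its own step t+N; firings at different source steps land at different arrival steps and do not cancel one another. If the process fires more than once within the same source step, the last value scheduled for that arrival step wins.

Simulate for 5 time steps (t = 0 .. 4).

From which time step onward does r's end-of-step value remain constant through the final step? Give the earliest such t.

t=0 Δ0: u=1 p=1 clk=0 q=1 r=0
  Δ1: clk:0→1
  Δ2: u:1→0
  Δ3: q:1→0
  (3Δ to stable)
t=1 Δ0: u=0 p=1 clk=1 q=0 r=0
  Δ1: clk:1→0
  (1Δ to stable)
t=2 Δ0: u=0 p=1 clk=0 q=0 r=0
  Δ1: clk:0→1, r:0→1
  (1Δ to stable)
t=3 Δ0: u=0 p=1 clk=1 q=0 r=1
  Δ1: clk:1→0
  (1Δ to stable)
t=4 Δ0: u=0 p=1 clk=0 q=0 r=1
  Δ1: clk:0→1
  (1Δ to stable)

2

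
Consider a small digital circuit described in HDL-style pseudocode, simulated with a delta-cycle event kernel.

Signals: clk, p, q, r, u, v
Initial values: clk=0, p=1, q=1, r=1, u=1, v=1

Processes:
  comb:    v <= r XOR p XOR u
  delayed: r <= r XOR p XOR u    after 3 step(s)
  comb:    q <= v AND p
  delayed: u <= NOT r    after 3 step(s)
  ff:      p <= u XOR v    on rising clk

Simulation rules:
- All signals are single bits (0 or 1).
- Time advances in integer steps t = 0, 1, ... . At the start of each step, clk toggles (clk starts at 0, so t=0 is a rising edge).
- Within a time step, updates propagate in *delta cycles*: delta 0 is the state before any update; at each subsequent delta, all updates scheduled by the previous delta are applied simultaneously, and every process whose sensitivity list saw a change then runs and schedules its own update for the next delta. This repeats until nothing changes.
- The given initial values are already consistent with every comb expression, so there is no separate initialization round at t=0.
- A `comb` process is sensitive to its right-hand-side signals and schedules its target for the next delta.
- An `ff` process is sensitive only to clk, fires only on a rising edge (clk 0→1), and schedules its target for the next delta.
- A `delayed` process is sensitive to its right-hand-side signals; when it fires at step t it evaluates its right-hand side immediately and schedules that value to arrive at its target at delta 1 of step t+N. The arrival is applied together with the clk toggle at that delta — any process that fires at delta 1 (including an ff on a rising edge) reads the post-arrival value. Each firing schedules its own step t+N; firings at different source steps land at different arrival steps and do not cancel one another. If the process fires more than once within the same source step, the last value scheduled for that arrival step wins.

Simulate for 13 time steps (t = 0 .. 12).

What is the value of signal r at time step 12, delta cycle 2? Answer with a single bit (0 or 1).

1

t=0 Δ0: p=1 q=1 u=1 v=1 r=1 clk=0
  Δ1: clk:0→1
  Δ2: p:1→0
  Δ3: q:1→0, v:1→0
  (3Δ to stable)
t=1 Δ0: p=0 q=0 u=1 v=0 r=1 clk=1
  Δ1: clk:1→0
  (1Δ to stable)
t=2 Δ0: p=0 q=0 u=1 v=0 r=1 clk=0
  Δ1: clk:0→1
  Δ2: p:0→1
  Δ3: v:0→1
  Δ4: q:0→1
  (4Δ to stable)
t=3 Δ0: p=1 q=1 u=1 v=1 r=1 clk=1
  Δ1: r:1→0, clk:1→0
  Δ2: v:1→0
  Δ3: q:1→0
  (3Δ to stable)
t=4 Δ0: p=1 q=0 u=1 v=0 r=0 clk=0
  Δ1: clk:0→1
  (1Δ to stable)
t=5 Δ0: p=1 q=0 u=1 v=0 r=0 clk=1
  Δ1: r:0→1, clk:1→0
  Δ2: v:0→1
  Δ3: q:0→1
  (3Δ to stable)
t=6 Δ0: p=1 q=1 u=1 v=1 r=1 clk=0
  Δ1: r:1→0, clk:0→1
  Δ2: p:1→0, v:1→0
  Δ3: q:1→0, v:0→1
  (3Δ to stable)
t=7 Δ0: p=0 q=0 u=1 v=1 r=0 clk=1
  Δ1: clk:1→0
  (1Δ to stable)
t=8 Δ0: p=0 q=0 u=1 v=1 r=0 clk=0
  Δ1: u:1→0, r:0→1, clk:0→1
  Δ2: p:0→1
  Δ3: q:0→1, v:1→0
  Δ4: q:1→0
  (4Δ to stable)
t=9 Δ0: p=1 q=0 u=0 v=0 r=1 clk=1
  Δ1: u:0→1, clk:1→0
  Δ2: v:0→1
  Δ3: q:0→1
  (3Δ to stable)
t=10 Δ0: p=1 q=1 u=1 v=1 r=1 clk=0
  Δ1: clk:0→1
  Δ2: p:1→0
  Δ3: q:1→0, v:1→0
  (3Δ to stable)
t=11 Δ0: p=0 q=0 u=1 v=0 r=1 clk=1
  Δ1: u:1→0, r:1→0, clk:1→0
  (1Δ to stable)
t=12 Δ0: p=0 q=0 u=0 v=0 r=0 clk=0
  Δ1: r:0→1, clk:0→1
  Δ2: v:0→1
  (2Δ to stable)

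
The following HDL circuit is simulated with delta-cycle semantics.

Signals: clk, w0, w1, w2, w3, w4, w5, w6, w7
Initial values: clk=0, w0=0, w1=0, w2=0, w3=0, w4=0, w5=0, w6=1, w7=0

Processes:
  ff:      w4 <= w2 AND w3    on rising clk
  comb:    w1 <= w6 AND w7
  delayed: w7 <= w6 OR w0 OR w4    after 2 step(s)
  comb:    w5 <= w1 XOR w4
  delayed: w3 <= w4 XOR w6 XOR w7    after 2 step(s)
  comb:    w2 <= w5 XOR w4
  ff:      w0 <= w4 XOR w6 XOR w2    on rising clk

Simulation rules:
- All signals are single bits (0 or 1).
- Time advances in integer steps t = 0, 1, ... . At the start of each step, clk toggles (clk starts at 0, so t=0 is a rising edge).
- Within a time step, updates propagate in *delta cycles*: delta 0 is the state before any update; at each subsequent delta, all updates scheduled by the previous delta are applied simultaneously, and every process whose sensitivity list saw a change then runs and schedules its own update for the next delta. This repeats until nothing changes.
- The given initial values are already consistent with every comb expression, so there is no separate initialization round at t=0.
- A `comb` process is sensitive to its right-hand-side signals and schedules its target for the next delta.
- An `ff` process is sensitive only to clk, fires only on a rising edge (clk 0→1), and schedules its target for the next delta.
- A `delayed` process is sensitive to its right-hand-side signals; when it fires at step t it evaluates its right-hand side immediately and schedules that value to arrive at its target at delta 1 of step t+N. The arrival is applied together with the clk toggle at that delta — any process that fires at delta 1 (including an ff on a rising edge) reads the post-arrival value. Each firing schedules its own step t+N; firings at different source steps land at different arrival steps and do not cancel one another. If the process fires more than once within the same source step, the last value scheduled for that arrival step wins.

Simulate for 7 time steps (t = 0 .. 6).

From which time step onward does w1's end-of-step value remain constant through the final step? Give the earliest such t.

[bits: w6,w2,clk,w7,w4,w5,w0,w1,w3]
t=0: Δ0=100000000 Δ1=101000000 Δ2=101000100 | 2Δ
t=1: Δ0=101000100 Δ1=100000100 | 1Δ
t=2: Δ0=100000100 Δ1=101100100 Δ2=101100110 Δ3=101101110 Δ4=111101110 | 4Δ
t=3: Δ0=111101110 Δ1=110101110 | 1Δ
t=4: Δ0=110101110 Δ1=111101110 Δ2=111101010 | 2Δ
t=5: Δ0=111101010 Δ1=110101010 | 1Δ
t=6: Δ0=110101010 Δ1=111101010 | 1Δ

2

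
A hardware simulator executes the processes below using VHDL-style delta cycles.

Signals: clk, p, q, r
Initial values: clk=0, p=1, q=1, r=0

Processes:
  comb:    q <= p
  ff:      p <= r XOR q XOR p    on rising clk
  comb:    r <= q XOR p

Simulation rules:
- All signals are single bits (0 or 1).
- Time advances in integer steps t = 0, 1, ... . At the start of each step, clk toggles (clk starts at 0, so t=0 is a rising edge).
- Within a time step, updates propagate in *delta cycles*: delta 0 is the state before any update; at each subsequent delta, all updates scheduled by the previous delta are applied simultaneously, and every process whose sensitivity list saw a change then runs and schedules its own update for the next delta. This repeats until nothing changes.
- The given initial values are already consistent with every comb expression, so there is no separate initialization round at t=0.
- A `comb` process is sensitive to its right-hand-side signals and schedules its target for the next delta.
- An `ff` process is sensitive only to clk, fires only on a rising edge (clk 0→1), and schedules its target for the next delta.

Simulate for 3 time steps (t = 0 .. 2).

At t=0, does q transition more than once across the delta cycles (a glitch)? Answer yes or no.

t0.Δ0 p=1 q=1 r=0 clk=0
t0.Δ1 p=1 q=1 r=0 clk=1
t0.Δ2 p=0 q=1 r=0 clk=1
t0.Δ3 p=0 q=0 r=1 clk=1
t0.Δ4 p=0 q=0 r=0 clk=1
t1.Δ0 p=0 q=0 r=0 clk=1
t1.Δ1 p=0 q=0 r=0 clk=0
t2.Δ0 p=0 q=0 r=0 clk=0
t2.Δ1 p=0 q=0 r=0 clk=1

no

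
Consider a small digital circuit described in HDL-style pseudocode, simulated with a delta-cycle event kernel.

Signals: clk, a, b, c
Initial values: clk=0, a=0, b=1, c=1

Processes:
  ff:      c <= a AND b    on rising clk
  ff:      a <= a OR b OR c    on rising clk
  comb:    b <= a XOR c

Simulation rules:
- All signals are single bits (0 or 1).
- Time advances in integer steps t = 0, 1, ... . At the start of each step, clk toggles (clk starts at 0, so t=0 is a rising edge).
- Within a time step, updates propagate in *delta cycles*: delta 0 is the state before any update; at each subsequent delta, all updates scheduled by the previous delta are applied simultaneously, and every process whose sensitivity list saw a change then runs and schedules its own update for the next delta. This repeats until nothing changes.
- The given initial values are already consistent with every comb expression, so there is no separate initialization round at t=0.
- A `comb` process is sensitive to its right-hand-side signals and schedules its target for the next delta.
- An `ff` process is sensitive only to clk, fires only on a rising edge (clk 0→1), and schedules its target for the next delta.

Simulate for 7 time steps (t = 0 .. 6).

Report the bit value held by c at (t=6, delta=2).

1

[bits: a,clk,b,c]
t=0: Δ0=0011 Δ1=0111 Δ2=1110 | 2Δ
t=1: Δ0=1110 Δ1=1010 | 1Δ
t=2: Δ0=1010 Δ1=1110 Δ2=1111 Δ3=1101 | 3Δ
t=3: Δ0=1101 Δ1=1001 | 1Δ
t=4: Δ0=1001 Δ1=1101 Δ2=1100 Δ3=1110 | 3Δ
t=5: Δ0=1110 Δ1=1010 | 1Δ
t=6: Δ0=1010 Δ1=1110 Δ2=1111 Δ3=1101 | 3Δ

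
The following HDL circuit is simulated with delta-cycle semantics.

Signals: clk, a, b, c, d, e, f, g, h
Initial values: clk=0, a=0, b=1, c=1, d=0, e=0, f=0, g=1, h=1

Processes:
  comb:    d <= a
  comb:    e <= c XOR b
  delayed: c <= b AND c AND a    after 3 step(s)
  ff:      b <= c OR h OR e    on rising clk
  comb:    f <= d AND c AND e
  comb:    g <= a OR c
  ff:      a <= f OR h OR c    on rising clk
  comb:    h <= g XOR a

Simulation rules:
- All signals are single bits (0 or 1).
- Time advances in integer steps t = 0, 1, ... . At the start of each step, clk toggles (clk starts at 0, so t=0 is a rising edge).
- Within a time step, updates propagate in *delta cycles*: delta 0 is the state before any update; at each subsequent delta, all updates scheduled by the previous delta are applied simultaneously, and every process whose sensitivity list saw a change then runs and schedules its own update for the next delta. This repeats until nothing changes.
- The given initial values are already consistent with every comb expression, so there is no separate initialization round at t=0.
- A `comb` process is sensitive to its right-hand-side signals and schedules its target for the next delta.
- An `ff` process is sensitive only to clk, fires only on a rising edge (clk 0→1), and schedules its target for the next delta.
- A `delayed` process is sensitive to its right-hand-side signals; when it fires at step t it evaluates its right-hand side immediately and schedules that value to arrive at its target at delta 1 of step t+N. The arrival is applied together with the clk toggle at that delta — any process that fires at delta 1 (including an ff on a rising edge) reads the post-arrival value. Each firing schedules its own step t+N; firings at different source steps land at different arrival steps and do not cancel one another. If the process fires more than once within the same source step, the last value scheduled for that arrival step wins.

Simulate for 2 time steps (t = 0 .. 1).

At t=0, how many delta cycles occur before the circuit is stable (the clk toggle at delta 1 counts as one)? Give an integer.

3

t=0 Δ0: e=0 clk=0 f=0 d=0 h=1 a=0 g=1 b=1 c=1
  Δ1: clk:0→1
  Δ2: a:0→1
  Δ3: d:0→1, h:1→0
  (3Δ to stable)
t=1 Δ0: e=0 clk=1 f=0 d=1 h=0 a=1 g=1 b=1 c=1
  Δ1: clk:1→0
  (1Δ to stable)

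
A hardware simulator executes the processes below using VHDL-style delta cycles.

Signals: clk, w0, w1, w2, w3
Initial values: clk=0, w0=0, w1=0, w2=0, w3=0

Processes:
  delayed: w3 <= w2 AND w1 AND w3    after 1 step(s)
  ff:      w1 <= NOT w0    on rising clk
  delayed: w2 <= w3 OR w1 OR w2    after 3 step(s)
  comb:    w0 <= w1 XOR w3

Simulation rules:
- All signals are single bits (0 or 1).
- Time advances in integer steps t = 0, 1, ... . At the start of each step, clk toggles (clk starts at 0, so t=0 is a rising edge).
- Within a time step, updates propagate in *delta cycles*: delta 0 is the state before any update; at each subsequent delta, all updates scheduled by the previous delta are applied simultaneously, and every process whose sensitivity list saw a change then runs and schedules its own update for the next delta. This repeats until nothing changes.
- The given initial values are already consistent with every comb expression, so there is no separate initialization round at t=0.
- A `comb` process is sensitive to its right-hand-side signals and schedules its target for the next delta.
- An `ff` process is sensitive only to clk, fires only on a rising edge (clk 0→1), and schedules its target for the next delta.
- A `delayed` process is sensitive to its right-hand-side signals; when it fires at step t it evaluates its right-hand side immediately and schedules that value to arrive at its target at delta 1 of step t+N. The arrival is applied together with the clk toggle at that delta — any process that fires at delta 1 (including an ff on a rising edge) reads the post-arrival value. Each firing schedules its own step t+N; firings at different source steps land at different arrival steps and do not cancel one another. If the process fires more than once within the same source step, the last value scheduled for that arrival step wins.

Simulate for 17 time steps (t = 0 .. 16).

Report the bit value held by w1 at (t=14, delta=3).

t=0 Δ0: w3=0 clk=0 w2=0 w0=0 w1=0
  Δ1: clk:0→1
  Δ2: w1:0→1
  Δ3: w0:0→1
  (3Δ to stable)
t=1 Δ0: w3=0 clk=1 w2=0 w0=1 w1=1
  Δ1: clk:1→0
  (1Δ to stable)
t=2 Δ0: w3=0 clk=0 w2=0 w0=1 w1=1
  Δ1: clk:0→1
  Δ2: w1:1→0
  Δ3: w0:1→0
  (3Δ to stable)
t=3 Δ0: w3=0 clk=1 w2=0 w0=0 w1=0
  Δ1: clk:1→0, w2:0→1
  (1Δ to stable)
t=4 Δ0: w3=0 clk=0 w2=1 w0=0 w1=0
  Δ1: clk:0→1
  Δ2: w1:0→1
  Δ3: w0:0→1
  (3Δ to stable)
t=5 Δ0: w3=0 clk=1 w2=1 w0=1 w1=1
  Δ1: clk:1→0, w2:1→0
  (1Δ to stable)
t=6 Δ0: w3=0 clk=0 w2=0 w0=1 w1=1
  Δ1: clk:0→1, w2:0→1
  Δ2: w1:1→0
  Δ3: w0:1→0
  (3Δ to stable)
t=7 Δ0: w3=0 clk=1 w2=1 w0=0 w1=0
  Δ1: clk:1→0
  (1Δ to stable)
t=8 Δ0: w3=0 clk=0 w2=1 w0=0 w1=0
  Δ1: clk:0→1
  Δ2: w1:0→1
  Δ3: w0:0→1
  (3Δ to stable)
t=9 Δ0: w3=0 clk=1 w2=1 w0=1 w1=1
  Δ1: clk:1→0
  (1Δ to stable)
t=10 Δ0: w3=0 clk=0 w2=1 w0=1 w1=1
  Δ1: clk:0→1
  Δ2: w1:1→0
  Δ3: w0:1→0
  (3Δ to stable)
t=11 Δ0: w3=0 clk=1 w2=1 w0=0 w1=0
  Δ1: clk:1→0
  (1Δ to stable)
t=12 Δ0: w3=0 clk=0 w2=1 w0=0 w1=0
  Δ1: clk:0→1
  Δ2: w1:0→1
  Δ3: w0:0→1
  (3Δ to stable)
t=13 Δ0: w3=0 clk=1 w2=1 w0=1 w1=1
  Δ1: clk:1→0
  (1Δ to stable)
t=14 Δ0: w3=0 clk=0 w2=1 w0=1 w1=1
  Δ1: clk:0→1
  Δ2: w1:1→0
  Δ3: w0:1→0
  (3Δ to stable)
t=15 Δ0: w3=0 clk=1 w2=1 w0=0 w1=0
  Δ1: clk:1→0
  (1Δ to stable)
t=16 Δ0: w3=0 clk=0 w2=1 w0=0 w1=0
  Δ1: clk:0→1
  Δ2: w1:0→1
  Δ3: w0:0→1
  (3Δ to stable)

0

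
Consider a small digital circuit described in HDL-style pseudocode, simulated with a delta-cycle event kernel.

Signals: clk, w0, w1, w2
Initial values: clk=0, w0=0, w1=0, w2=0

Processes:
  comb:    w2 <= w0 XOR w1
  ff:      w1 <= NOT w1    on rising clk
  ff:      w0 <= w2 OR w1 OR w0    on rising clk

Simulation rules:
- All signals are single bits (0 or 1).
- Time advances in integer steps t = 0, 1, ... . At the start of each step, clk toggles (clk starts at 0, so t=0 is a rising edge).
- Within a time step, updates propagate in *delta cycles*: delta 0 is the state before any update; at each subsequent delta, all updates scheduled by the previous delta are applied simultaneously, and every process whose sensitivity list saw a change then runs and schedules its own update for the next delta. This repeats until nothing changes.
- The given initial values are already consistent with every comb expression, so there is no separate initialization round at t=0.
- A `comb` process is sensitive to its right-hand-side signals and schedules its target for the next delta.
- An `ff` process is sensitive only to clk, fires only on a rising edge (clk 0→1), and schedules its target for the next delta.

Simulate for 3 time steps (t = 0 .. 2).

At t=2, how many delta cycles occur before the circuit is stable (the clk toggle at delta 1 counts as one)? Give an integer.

t=0 Δ0: w0=0 w2=0 clk=0 w1=0
  Δ1: clk:0→1
  Δ2: w1:0→1
  Δ3: w2:0→1
  (3Δ to stable)
t=1 Δ0: w0=0 w2=1 clk=1 w1=1
  Δ1: clk:1→0
  (1Δ to stable)
t=2 Δ0: w0=0 w2=1 clk=0 w1=1
  Δ1: clk:0→1
  Δ2: w0:0→1, w1:1→0
  (2Δ to stable)

2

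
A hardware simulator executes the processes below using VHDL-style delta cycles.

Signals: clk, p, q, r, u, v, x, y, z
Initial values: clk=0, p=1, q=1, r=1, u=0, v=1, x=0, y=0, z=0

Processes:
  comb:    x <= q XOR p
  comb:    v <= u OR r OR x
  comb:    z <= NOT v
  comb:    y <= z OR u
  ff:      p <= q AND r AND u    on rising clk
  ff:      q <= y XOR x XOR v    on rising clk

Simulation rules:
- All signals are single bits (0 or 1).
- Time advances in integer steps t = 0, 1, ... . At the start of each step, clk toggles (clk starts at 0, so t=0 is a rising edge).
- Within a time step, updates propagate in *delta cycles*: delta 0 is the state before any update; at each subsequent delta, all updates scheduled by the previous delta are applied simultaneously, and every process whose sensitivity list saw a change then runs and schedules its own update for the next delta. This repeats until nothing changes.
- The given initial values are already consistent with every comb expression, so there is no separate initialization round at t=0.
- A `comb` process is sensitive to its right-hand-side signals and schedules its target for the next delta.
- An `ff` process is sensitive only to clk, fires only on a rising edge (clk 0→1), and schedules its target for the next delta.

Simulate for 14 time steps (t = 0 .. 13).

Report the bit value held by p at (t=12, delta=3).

[bits: q,y,r,clk,z,u,p,x,v]
t=0: Δ0=101000101 Δ1=101100101 Δ2=101100001 Δ3=101100011 | 3Δ
t=1: Δ0=101100011 Δ1=101000011 | 1Δ
t=2: Δ0=101000011 Δ1=101100011 Δ2=001100011 Δ3=001100001 | 3Δ
t=3: Δ0=001100001 Δ1=001000001 | 1Δ
t=4: Δ0=001000001 Δ1=001100001 Δ2=101100001 Δ3=101100011 | 3Δ
t=5: Δ0=101100011 Δ1=101000011 | 1Δ
t=6: Δ0=101000011 Δ1=101100011 Δ2=001100011 Δ3=001100001 | 3Δ
t=7: Δ0=001100001 Δ1=001000001 | 1Δ
t=8: Δ0=001000001 Δ1=001100001 Δ2=101100001 Δ3=101100011 | 3Δ
t=9: Δ0=101100011 Δ1=101000011 | 1Δ
t=10: Δ0=101000011 Δ1=101100011 Δ2=001100011 Δ3=001100001 | 3Δ
t=11: Δ0=001100001 Δ1=001000001 | 1Δ
t=12: Δ0=001000001 Δ1=001100001 Δ2=101100001 Δ3=101100011 | 3Δ
t=13: Δ0=101100011 Δ1=101000011 | 1Δ

0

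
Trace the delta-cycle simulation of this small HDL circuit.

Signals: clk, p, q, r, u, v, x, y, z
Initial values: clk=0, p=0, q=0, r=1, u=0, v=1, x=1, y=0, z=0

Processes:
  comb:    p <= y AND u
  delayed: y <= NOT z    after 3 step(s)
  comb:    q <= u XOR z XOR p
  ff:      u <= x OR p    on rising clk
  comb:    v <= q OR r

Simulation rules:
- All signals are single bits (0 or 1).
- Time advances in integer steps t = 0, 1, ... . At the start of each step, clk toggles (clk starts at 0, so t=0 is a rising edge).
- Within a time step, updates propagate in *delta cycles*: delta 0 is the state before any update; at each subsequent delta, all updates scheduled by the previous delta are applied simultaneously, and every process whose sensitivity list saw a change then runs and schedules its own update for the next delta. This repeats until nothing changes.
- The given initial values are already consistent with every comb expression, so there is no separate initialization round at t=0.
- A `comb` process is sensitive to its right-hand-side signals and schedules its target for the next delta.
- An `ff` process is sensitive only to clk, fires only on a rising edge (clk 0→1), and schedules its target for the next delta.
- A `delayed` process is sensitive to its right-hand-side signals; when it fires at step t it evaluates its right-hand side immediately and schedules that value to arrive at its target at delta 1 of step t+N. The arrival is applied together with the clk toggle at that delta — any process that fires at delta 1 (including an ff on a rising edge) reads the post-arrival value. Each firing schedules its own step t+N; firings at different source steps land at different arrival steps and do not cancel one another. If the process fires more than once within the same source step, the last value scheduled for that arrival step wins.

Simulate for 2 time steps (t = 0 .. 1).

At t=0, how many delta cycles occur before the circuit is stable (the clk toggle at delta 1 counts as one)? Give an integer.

t=0 Δ0: p=0 y=0 x=1 clk=0 u=0 z=0 q=0 r=1 v=1
  Δ1: clk:0→1
  Δ2: u:0→1
  Δ3: q:0→1
  (3Δ to stable)
t=1 Δ0: p=0 y=0 x=1 clk=1 u=1 z=0 q=1 r=1 v=1
  Δ1: clk:1→0
  (1Δ to stable)

3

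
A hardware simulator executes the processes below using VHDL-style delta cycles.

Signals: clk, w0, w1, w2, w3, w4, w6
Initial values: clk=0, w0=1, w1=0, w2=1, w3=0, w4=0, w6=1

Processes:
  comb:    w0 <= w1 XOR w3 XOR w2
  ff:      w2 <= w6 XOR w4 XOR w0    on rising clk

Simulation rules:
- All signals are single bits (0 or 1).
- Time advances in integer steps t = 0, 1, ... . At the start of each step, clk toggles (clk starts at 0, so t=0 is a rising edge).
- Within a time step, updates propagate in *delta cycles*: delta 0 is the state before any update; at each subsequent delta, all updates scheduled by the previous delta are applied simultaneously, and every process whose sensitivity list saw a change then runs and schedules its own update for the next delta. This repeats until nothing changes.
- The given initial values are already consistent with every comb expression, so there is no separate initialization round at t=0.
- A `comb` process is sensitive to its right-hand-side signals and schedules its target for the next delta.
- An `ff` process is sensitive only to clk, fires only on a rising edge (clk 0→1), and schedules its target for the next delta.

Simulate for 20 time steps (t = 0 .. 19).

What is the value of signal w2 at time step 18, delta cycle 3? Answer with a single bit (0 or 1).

t=0 Δ0: w6=1 w1=0 w0=1 w2=1 w3=0 w4=0 clk=0
  Δ1: clk:0→1
  Δ2: w2:1→0
  Δ3: w0:1→0
  (3Δ to stable)
t=1 Δ0: w6=1 w1=0 w0=0 w2=0 w3=0 w4=0 clk=1
  Δ1: clk:1→0
  (1Δ to stable)
t=2 Δ0: w6=1 w1=0 w0=0 w2=0 w3=0 w4=0 clk=0
  Δ1: clk:0→1
  Δ2: w2:0→1
  Δ3: w0:0→1
  (3Δ to stable)
t=3 Δ0: w6=1 w1=0 w0=1 w2=1 w3=0 w4=0 clk=1
  Δ1: clk:1→0
  (1Δ to stable)
t=4 Δ0: w6=1 w1=0 w0=1 w2=1 w3=0 w4=0 clk=0
  Δ1: clk:0→1
  Δ2: w2:1→0
  Δ3: w0:1→0
  (3Δ to stable)
t=5 Δ0: w6=1 w1=0 w0=0 w2=0 w3=0 w4=0 clk=1
  Δ1: clk:1→0
  (1Δ to stable)
t=6 Δ0: w6=1 w1=0 w0=0 w2=0 w3=0 w4=0 clk=0
  Δ1: clk:0→1
  Δ2: w2:0→1
  Δ3: w0:0→1
  (3Δ to stable)
t=7 Δ0: w6=1 w1=0 w0=1 w2=1 w3=0 w4=0 clk=1
  Δ1: clk:1→0
  (1Δ to stable)
t=8 Δ0: w6=1 w1=0 w0=1 w2=1 w3=0 w4=0 clk=0
  Δ1: clk:0→1
  Δ2: w2:1→0
  Δ3: w0:1→0
  (3Δ to stable)
t=9 Δ0: w6=1 w1=0 w0=0 w2=0 w3=0 w4=0 clk=1
  Δ1: clk:1→0
  (1Δ to stable)
t=10 Δ0: w6=1 w1=0 w0=0 w2=0 w3=0 w4=0 clk=0
  Δ1: clk:0→1
  Δ2: w2:0→1
  Δ3: w0:0→1
  (3Δ to stable)
t=11 Δ0: w6=1 w1=0 w0=1 w2=1 w3=0 w4=0 clk=1
  Δ1: clk:1→0
  (1Δ to stable)
t=12 Δ0: w6=1 w1=0 w0=1 w2=1 w3=0 w4=0 clk=0
  Δ1: clk:0→1
  Δ2: w2:1→0
  Δ3: w0:1→0
  (3Δ to stable)
t=13 Δ0: w6=1 w1=0 w0=0 w2=0 w3=0 w4=0 clk=1
  Δ1: clk:1→0
  (1Δ to stable)
t=14 Δ0: w6=1 w1=0 w0=0 w2=0 w3=0 w4=0 clk=0
  Δ1: clk:0→1
  Δ2: w2:0→1
  Δ3: w0:0→1
  (3Δ to stable)
t=15 Δ0: w6=1 w1=0 w0=1 w2=1 w3=0 w4=0 clk=1
  Δ1: clk:1→0
  (1Δ to stable)
t=16 Δ0: w6=1 w1=0 w0=1 w2=1 w3=0 w4=0 clk=0
  Δ1: clk:0→1
  Δ2: w2:1→0
  Δ3: w0:1→0
  (3Δ to stable)
t=17 Δ0: w6=1 w1=0 w0=0 w2=0 w3=0 w4=0 clk=1
  Δ1: clk:1→0
  (1Δ to stable)
t=18 Δ0: w6=1 w1=0 w0=0 w2=0 w3=0 w4=0 clk=0
  Δ1: clk:0→1
  Δ2: w2:0→1
  Δ3: w0:0→1
  (3Δ to stable)
t=19 Δ0: w6=1 w1=0 w0=1 w2=1 w3=0 w4=0 clk=1
  Δ1: clk:1→0
  (1Δ to stable)

1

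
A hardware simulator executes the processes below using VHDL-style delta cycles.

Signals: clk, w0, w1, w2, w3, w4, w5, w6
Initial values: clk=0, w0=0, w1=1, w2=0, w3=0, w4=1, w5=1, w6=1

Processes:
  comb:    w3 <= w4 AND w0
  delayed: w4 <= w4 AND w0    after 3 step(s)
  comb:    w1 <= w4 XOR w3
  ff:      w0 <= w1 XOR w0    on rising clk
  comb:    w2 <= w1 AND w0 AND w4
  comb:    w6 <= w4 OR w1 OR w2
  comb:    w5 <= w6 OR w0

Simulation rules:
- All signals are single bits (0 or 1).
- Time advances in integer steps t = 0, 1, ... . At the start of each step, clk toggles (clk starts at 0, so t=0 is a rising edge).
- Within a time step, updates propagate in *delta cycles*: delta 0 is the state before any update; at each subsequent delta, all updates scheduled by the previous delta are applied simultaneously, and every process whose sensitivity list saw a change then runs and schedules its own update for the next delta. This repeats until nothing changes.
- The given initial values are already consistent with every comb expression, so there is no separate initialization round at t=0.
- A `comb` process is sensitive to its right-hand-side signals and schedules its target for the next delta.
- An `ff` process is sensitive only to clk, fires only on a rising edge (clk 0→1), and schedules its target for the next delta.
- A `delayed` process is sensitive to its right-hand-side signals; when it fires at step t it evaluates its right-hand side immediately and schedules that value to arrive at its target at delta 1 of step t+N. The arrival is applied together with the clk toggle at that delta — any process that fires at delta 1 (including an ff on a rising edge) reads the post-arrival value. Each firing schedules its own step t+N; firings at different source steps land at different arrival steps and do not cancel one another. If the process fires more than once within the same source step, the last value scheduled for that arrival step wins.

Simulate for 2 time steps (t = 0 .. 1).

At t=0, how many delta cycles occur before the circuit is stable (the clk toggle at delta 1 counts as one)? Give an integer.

5

t=0 Δ0: w4=1 w3=0 w6=1 w0=0 w5=1 w2=0 w1=1 clk=0
  Δ1: clk:0→1
  Δ2: w0:0→1
  Δ3: w3:0→1, w2:0→1
  Δ4: w1:1→0
  Δ5: w2:1→0
  (5Δ to stable)
t=1 Δ0: w4=1 w3=1 w6=1 w0=1 w5=1 w2=0 w1=0 clk=1
  Δ1: clk:1→0
  (1Δ to stable)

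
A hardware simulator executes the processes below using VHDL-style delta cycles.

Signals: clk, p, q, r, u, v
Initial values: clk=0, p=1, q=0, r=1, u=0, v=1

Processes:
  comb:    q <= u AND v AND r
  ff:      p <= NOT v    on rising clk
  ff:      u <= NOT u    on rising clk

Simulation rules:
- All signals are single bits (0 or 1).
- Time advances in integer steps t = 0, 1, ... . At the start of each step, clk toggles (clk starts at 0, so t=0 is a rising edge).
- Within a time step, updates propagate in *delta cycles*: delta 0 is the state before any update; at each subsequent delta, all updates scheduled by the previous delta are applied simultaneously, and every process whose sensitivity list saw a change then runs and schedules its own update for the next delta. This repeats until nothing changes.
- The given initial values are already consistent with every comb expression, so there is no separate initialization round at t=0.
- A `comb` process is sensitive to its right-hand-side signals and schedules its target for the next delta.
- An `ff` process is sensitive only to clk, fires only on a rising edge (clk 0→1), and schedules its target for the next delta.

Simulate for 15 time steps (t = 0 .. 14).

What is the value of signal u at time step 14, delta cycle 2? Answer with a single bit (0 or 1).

[bits: q,r,v,p,u,clk]
t=0: Δ0=011100 Δ1=011101 Δ2=011011 Δ3=111011 | 3Δ
t=1: Δ0=111011 Δ1=111010 | 1Δ
t=2: Δ0=111010 Δ1=111011 Δ2=111001 Δ3=011001 | 3Δ
t=3: Δ0=011001 Δ1=011000 | 1Δ
t=4: Δ0=011000 Δ1=011001 Δ2=011011 Δ3=111011 | 3Δ
t=5: Δ0=111011 Δ1=111010 | 1Δ
t=6: Δ0=111010 Δ1=111011 Δ2=111001 Δ3=011001 | 3Δ
t=7: Δ0=011001 Δ1=011000 | 1Δ
t=8: Δ0=011000 Δ1=011001 Δ2=011011 Δ3=111011 | 3Δ
t=9: Δ0=111011 Δ1=111010 | 1Δ
t=10: Δ0=111010 Δ1=111011 Δ2=111001 Δ3=011001 | 3Δ
t=11: Δ0=011001 Δ1=011000 | 1Δ
t=12: Δ0=011000 Δ1=011001 Δ2=011011 Δ3=111011 | 3Δ
t=13: Δ0=111011 Δ1=111010 | 1Δ
t=14: Δ0=111010 Δ1=111011 Δ2=111001 Δ3=011001 | 3Δ

0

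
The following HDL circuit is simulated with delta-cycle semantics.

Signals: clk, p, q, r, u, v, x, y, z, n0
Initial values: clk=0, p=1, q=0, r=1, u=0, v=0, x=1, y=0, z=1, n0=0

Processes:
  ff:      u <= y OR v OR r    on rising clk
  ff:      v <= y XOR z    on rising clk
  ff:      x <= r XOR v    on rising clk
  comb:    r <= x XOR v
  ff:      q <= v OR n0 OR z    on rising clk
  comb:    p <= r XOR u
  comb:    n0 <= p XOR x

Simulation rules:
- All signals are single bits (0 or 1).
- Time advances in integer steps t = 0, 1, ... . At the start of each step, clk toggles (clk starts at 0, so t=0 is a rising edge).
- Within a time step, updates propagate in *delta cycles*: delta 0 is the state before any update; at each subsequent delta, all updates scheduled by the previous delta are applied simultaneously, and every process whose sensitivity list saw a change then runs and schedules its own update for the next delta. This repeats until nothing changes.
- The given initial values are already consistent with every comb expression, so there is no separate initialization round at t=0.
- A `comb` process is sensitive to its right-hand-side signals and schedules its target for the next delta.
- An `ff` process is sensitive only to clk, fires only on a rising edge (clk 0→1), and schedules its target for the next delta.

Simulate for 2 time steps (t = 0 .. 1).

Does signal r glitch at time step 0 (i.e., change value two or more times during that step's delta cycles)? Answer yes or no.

no

t0.Δ0 x=1 z=1 r=1 p=1 y=0 n0=0 v=0 q=0 u=0 clk=0
t0.Δ1 x=1 z=1 r=1 p=1 y=0 n0=0 v=0 q=0 u=0 clk=1
t0.Δ2 x=1 z=1 r=1 p=1 y=0 n0=0 v=1 q=1 u=1 clk=1
t0.Δ3 x=1 z=1 r=0 p=0 y=0 n0=0 v=1 q=1 u=1 clk=1
t0.Δ4 x=1 z=1 r=0 p=1 y=0 n0=1 v=1 q=1 u=1 clk=1
t0.Δ5 x=1 z=1 r=0 p=1 y=0 n0=0 v=1 q=1 u=1 clk=1
t1.Δ0 x=1 z=1 r=0 p=1 y=0 n0=0 v=1 q=1 u=1 clk=1
t1.Δ1 x=1 z=1 r=0 p=1 y=0 n0=0 v=1 q=1 u=1 clk=0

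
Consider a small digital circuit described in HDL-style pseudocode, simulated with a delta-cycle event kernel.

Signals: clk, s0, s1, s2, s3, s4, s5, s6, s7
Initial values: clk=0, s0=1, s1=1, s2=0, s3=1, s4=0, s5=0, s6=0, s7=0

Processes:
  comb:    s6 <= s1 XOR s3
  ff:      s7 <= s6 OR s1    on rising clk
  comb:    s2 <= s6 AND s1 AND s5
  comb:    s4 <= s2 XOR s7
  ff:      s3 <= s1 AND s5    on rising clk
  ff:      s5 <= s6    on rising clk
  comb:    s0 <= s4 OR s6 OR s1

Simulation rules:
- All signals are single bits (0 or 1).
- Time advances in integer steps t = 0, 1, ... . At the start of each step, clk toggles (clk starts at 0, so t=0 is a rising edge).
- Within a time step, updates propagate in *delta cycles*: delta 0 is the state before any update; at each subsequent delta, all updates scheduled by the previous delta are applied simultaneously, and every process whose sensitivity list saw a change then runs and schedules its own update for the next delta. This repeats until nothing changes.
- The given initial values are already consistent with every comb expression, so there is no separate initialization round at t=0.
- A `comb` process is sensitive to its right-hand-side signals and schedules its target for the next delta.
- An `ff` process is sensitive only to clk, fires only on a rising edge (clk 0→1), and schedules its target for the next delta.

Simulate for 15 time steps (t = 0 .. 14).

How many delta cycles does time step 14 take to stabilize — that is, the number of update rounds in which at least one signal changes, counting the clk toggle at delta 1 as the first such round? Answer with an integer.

2

t=0 Δ0: s0=1 s5=0 clk=0 s2=0 s6=0 s1=1 s4=0 s7=0 s3=1
  Δ1: clk:0→1
  Δ2: s7:0→1, s3:1→0
  Δ3: s6:0→1, s4:0→1
  (3Δ to stable)
t=1 Δ0: s0=1 s5=0 clk=1 s2=0 s6=1 s1=1 s4=1 s7=1 s3=0
  Δ1: clk:1→0
  (1Δ to stable)
t=2 Δ0: s0=1 s5=0 clk=0 s2=0 s6=1 s1=1 s4=1 s7=1 s3=0
  Δ1: clk:0→1
  Δ2: s5:0→1
  Δ3: s2:0→1
  Δ4: s4:1→0
  (4Δ to stable)
t=3 Δ0: s0=1 s5=1 clk=1 s2=1 s6=1 s1=1 s4=0 s7=1 s3=0
  Δ1: clk:1→0
  (1Δ to stable)
t=4 Δ0: s0=1 s5=1 clk=0 s2=1 s6=1 s1=1 s4=0 s7=1 s3=0
  Δ1: clk:0→1
  Δ2: s3:0→1
  Δ3: s6:1→0
  Δ4: s2:1→0
  Δ5: s4:0→1
  (5Δ to stable)
t=5 Δ0: s0=1 s5=1 clk=1 s2=0 s6=0 s1=1 s4=1 s7=1 s3=1
  Δ1: clk:1→0
  (1Δ to stable)
t=6 Δ0: s0=1 s5=1 clk=0 s2=0 s6=0 s1=1 s4=1 s7=1 s3=1
  Δ1: clk:0→1
  Δ2: s5:1→0
  (2Δ to stable)
t=7 Δ0: s0=1 s5=0 clk=1 s2=0 s6=0 s1=1 s4=1 s7=1 s3=1
  Δ1: clk:1→0
  (1Δ to stable)
t=8 Δ0: s0=1 s5=0 clk=0 s2=0 s6=0 s1=1 s4=1 s7=1 s3=1
  Δ1: clk:0→1
  Δ2: s3:1→0
  Δ3: s6:0→1
  (3Δ to stable)
t=9 Δ0: s0=1 s5=0 clk=1 s2=0 s6=1 s1=1 s4=1 s7=1 s3=0
  Δ1: clk:1→0
  (1Δ to stable)
t=10 Δ0: s0=1 s5=0 clk=0 s2=0 s6=1 s1=1 s4=1 s7=1 s3=0
  Δ1: clk:0→1
  Δ2: s5:0→1
  Δ3: s2:0→1
  Δ4: s4:1→0
  (4Δ to stable)
t=11 Δ0: s0=1 s5=1 clk=1 s2=1 s6=1 s1=1 s4=0 s7=1 s3=0
  Δ1: clk:1→0
  (1Δ to stable)
t=12 Δ0: s0=1 s5=1 clk=0 s2=1 s6=1 s1=1 s4=0 s7=1 s3=0
  Δ1: clk:0→1
  Δ2: s3:0→1
  Δ3: s6:1→0
  Δ4: s2:1→0
  Δ5: s4:0→1
  (5Δ to stable)
t=13 Δ0: s0=1 s5=1 clk=1 s2=0 s6=0 s1=1 s4=1 s7=1 s3=1
  Δ1: clk:1→0
  (1Δ to stable)
t=14 Δ0: s0=1 s5=1 clk=0 s2=0 s6=0 s1=1 s4=1 s7=1 s3=1
  Δ1: clk:0→1
  Δ2: s5:1→0
  (2Δ to stable)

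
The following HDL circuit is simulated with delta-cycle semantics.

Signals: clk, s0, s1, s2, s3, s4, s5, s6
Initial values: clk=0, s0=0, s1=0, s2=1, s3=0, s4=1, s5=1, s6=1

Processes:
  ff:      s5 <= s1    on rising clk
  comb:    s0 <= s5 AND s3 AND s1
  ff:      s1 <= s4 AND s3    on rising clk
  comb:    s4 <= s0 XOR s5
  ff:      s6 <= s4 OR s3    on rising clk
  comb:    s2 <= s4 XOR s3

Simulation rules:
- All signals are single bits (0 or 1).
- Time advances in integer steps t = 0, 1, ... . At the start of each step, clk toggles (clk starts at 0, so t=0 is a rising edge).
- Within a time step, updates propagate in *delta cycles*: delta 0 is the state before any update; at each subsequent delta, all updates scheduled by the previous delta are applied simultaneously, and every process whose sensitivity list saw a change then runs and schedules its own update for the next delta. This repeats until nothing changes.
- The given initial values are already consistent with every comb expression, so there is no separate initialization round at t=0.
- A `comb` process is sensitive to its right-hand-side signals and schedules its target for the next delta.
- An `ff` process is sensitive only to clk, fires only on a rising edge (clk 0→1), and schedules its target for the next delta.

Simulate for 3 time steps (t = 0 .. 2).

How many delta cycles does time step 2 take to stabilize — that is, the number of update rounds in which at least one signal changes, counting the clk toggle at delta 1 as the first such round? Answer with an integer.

[bits: s0,s5,s1,s3,clk,s6,s2,s4]
t=0: Δ0=01000111 Δ1=01001111 Δ2=00001111 Δ3=00001110 Δ4=00001100 | 4Δ
t=1: Δ0=00001100 Δ1=00000100 | 1Δ
t=2: Δ0=00000100 Δ1=00001100 Δ2=00001000 | 2Δ

2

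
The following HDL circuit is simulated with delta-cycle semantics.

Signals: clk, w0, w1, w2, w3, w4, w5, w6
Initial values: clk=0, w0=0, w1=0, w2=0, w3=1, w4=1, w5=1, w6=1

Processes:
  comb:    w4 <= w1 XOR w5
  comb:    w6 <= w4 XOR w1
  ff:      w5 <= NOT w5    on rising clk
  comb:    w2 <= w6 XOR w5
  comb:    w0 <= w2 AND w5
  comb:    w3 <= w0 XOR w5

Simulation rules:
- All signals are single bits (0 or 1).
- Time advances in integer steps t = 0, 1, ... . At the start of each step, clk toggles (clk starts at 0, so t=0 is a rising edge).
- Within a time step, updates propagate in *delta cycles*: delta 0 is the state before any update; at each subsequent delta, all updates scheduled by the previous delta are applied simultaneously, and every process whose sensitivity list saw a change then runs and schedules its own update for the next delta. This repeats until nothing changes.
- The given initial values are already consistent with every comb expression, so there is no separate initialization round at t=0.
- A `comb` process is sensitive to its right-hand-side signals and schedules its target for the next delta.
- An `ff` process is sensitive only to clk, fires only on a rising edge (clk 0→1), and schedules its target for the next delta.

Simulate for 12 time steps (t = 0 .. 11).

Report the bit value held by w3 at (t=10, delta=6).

0

t=0 Δ0: w0=0 w4=1 w1=0 w6=1 clk=0 w2=0 w5=1 w3=1
  Δ1: clk:0→1
  Δ2: w5:1→0
  Δ3: w4:1→0, w2:0→1, w3:1→0
  Δ4: w6:1→0
  Δ5: w2:1→0
  (5Δ to stable)
t=1 Δ0: w0=0 w4=0 w1=0 w6=0 clk=1 w2=0 w5=0 w3=0
  Δ1: clk:1→0
  (1Δ to stable)
t=2 Δ0: w0=0 w4=0 w1=0 w6=0 clk=0 w2=0 w5=0 w3=0
  Δ1: clk:0→1
  Δ2: w5:0→1
  Δ3: w4:0→1, w2:0→1, w3:0→1
  Δ4: w0:0→1, w6:0→1
  Δ5: w2:1→0, w3:1→0
  Δ6: w0:1→0
  Δ7: w3:0→1
  (7Δ to stable)
t=3 Δ0: w0=0 w4=1 w1=0 w6=1 clk=1 w2=0 w5=1 w3=1
  Δ1: clk:1→0
  (1Δ to stable)
t=4 Δ0: w0=0 w4=1 w1=0 w6=1 clk=0 w2=0 w5=1 w3=1
  Δ1: clk:0→1
  Δ2: w5:1→0
  Δ3: w4:1→0, w2:0→1, w3:1→0
  Δ4: w6:1→0
  Δ5: w2:1→0
  (5Δ to stable)
t=5 Δ0: w0=0 w4=0 w1=0 w6=0 clk=1 w2=0 w5=0 w3=0
  Δ1: clk:1→0
  (1Δ to stable)
t=6 Δ0: w0=0 w4=0 w1=0 w6=0 clk=0 w2=0 w5=0 w3=0
  Δ1: clk:0→1
  Δ2: w5:0→1
  Δ3: w4:0→1, w2:0→1, w3:0→1
  Δ4: w0:0→1, w6:0→1
  Δ5: w2:1→0, w3:1→0
  Δ6: w0:1→0
  Δ7: w3:0→1
  (7Δ to stable)
t=7 Δ0: w0=0 w4=1 w1=0 w6=1 clk=1 w2=0 w5=1 w3=1
  Δ1: clk:1→0
  (1Δ to stable)
t=8 Δ0: w0=0 w4=1 w1=0 w6=1 clk=0 w2=0 w5=1 w3=1
  Δ1: clk:0→1
  Δ2: w5:1→0
  Δ3: w4:1→0, w2:0→1, w3:1→0
  Δ4: w6:1→0
  Δ5: w2:1→0
  (5Δ to stable)
t=9 Δ0: w0=0 w4=0 w1=0 w6=0 clk=1 w2=0 w5=0 w3=0
  Δ1: clk:1→0
  (1Δ to stable)
t=10 Δ0: w0=0 w4=0 w1=0 w6=0 clk=0 w2=0 w5=0 w3=0
  Δ1: clk:0→1
  Δ2: w5:0→1
  Δ3: w4:0→1, w2:0→1, w3:0→1
  Δ4: w0:0→1, w6:0→1
  Δ5: w2:1→0, w3:1→0
  Δ6: w0:1→0
  Δ7: w3:0→1
  (7Δ to stable)
t=11 Δ0: w0=0 w4=1 w1=0 w6=1 clk=1 w2=0 w5=1 w3=1
  Δ1: clk:1→0
  (1Δ to stable)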